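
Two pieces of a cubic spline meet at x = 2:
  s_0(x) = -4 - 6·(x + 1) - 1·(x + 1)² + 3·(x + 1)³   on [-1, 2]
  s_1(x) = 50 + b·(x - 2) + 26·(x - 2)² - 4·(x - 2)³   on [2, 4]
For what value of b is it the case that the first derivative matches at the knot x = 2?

s_0'(x) = -6 - 2·(x + 1) + 9·(x + 1)², so s_0'(2) = 69. On the right, s_1'(2) = b, so b = 69.

69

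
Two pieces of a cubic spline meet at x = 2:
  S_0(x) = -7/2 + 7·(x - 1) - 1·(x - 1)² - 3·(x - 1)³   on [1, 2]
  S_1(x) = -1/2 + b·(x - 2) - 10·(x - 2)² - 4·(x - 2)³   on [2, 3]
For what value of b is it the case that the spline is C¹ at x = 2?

S_0'(x) = 7 - 2·(x - 1) - 9·(x - 1)², so S_0'(2) = -4. On the right, S_1'(2) = b, so b = -4.

-4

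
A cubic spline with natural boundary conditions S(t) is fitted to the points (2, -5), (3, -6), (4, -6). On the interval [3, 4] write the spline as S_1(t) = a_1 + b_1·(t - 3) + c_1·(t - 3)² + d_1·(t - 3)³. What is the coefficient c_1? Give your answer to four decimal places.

Let σ_i = S''(x_i). Step sizes h_i = 1, 1; slopes of the chords Δ_i = (y_(i+1) - y_i)/h_i = -1, 0.
  1·σ_0 + 4·σ_1 + 1·σ_2 = 6(Δ_1 - Δ_0) = 6
Natural end conditions: σ_0 = σ_2 = 0.
Solving the tridiagonal system: σ_0 = 0, σ_1 = 3/2, σ_2 = 0.
On [3, 4], with S_1(t) = a_1 + b_1·(t - 3) + c_1·(t - 3)² + d_1·(t - 3)³: c_1 = σ_1/2 = 3/4, d_1 = (σ_2 - σ_1)/(6h_1) = -1/4, b_1 = Δ_1 - h_1(2σ_1 + σ_2)/6 = -1/2.

0.7500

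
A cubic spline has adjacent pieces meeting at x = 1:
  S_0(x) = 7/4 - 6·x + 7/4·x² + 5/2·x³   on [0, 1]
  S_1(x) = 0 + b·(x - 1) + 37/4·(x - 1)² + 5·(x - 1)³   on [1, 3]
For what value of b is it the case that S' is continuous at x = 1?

S_0'(x) = -6 + 7/2·x + 15/2·x², so S_0'(1) = 5. On the right, S_1'(1) = b, so b = 5.

5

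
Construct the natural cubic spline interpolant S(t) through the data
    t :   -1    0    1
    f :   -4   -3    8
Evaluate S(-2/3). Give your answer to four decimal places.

Put M_i = S'' at the i-th knot. Here h = (1, 1) and Δ = (1, 11), so the interior equations h_(i-1)·M_(i-1) + 2(h_(i-1)+h_i)·M_i + h_i·M_(i+1) = 6(Δ_i − Δ_(i-1)) read
  1·M_0 + 4·M_1 + 1·M_2 = 6(Δ_1 - Δ_0) = 60
Natural end conditions: M_0 = M_2 = 0.
Solving: M_0 = 0, M_1 = 15, M_2 = 0.
On [-1, 0], S(t) = -4 - 3/2·(t + 1) + 0·(t + 1)² + 5/2·(t + 1)³.
With (t + 1) = 1/3: S(-2/3) = -119/27.

-4.4074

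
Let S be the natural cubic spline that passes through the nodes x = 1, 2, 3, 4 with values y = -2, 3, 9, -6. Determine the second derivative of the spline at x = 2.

Let M_i = S''(x_i). Step sizes h_i = 1, 1, 1; slopes of the chords Δ_i = (y_(i+1) - y_i)/h_i = 5, 6, -15.
  1·M_0 + 4·M_1 + 1·M_2 = 6(Δ_1 - Δ_0) = 6
  1·M_1 + 4·M_2 + 1·M_3 = 6(Δ_2 - Δ_1) = -126
Natural end conditions: M_0 = M_3 = 0.
Solving the tridiagonal system: M_0 = 0, M_1 = 10, M_2 = -34, M_3 = 0.

10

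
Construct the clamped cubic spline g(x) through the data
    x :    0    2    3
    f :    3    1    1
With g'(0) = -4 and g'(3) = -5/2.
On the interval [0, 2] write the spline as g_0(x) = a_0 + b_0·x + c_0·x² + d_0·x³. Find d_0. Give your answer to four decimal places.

Let M_i = g''(x_i). Step sizes h_i = 2, 1; slopes of the chords Δ_i = (y_(i+1) - y_i)/h_i = -1, 0.
  2·M_0 + 6·M_1 + 1·M_2 = 6(Δ_1 - Δ_0) = 6
Clamped end conditions give two more equations: 2h_0·M_0 + h_0·M_1 = 6(Δ_0 - g'(0)) = 18 and h_1·M_1 + 2h_1·M_2 = 6(g'(3) - Δ_1) = -15.
Forward elimination and back-substitution give M_0 = 4, M_1 = 1, M_2 = -8.
On [0, 2], with g_0(x) = a_0 + b_0·x + c_0·x² + d_0·x³: c_0 = M_0/2 = 2, d_0 = (M_1 - M_0)/(6h_0) = -1/4, b_0 = Δ_0 - h_0(2M_0 + M_1)/6 = -4.

-0.2500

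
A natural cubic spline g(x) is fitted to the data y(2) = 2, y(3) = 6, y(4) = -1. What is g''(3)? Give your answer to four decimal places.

-16.5000

Write M_i for g''(x_i). With h_i = 1, 1 and divided differences Δ_i = 4, -7, the continuity of g' gives the tridiagonal system
  1·M_0 + 4·M_1 + 1·M_2 = 6(Δ_1 - Δ_0) = -66
Natural end conditions: M_0 = M_2 = 0.
Forward elimination and back-substitution give M_0 = 0, M_1 = -33/2, M_2 = 0.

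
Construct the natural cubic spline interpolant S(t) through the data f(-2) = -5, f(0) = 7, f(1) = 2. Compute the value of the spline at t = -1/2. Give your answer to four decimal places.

Write M_i for S''(x_i). With h_i = 2, 1 and divided differences Δ_i = 6, -5, the continuity of S' gives the tridiagonal system
  2·M_0 + 6·M_1 + 1·M_2 = 6(Δ_1 - Δ_0) = -66
Natural end conditions: M_0 = M_2 = 0.
Solving: M_0 = 0, M_1 = -11, M_2 = 0.
On [-2, 0], S(t) = -5 + 29/3·(t + 2) + 0·(t + 2)² - 11/12·(t + 2)³.
With (t + 2) = 3/2: S(-1/2) = 205/32.

6.4063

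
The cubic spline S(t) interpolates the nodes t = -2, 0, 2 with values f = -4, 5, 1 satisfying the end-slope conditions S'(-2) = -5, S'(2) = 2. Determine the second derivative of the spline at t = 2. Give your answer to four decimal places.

12.6250

Put m_i = S'' at the i-th knot. Here h = (2, 2) and Δ = (9/2, -2), so the interior equations h_(i-1)·m_(i-1) + 2(h_(i-1)+h_i)·m_i + h_i·m_(i+1) = 6(Δ_i − Δ_(i-1)) read
  2·m_0 + 8·m_1 + 2·m_2 = 6(Δ_1 - Δ_0) = -39
Clamped end conditions give two more equations: 2h_0·m_0 + h_0·m_1 = 6(Δ_0 - S'(-2)) = 57 and h_1·m_1 + 2h_1·m_2 = 6(S'(2) - Δ_1) = 24.
Hence m_0 = 167/8, m_1 = -53/4, m_2 = 101/8.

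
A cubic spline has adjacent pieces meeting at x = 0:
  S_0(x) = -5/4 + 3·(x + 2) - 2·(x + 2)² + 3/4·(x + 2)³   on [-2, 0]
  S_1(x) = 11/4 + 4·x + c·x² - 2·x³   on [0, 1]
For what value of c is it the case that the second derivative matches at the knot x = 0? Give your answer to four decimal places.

S_0''(x) = -4 + 9/2·(x + 2), so S_0''(0) = 5. On the right, S_1''(0) = 2c, so c = 5/2.

2.5000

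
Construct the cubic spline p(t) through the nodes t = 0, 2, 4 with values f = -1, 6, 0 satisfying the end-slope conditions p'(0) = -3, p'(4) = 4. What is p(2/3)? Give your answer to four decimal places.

Put σ_i = p'' at the i-th knot. Here h = (2, 2) and Δ = (7/2, -3), so the interior equations h_(i-1)·σ_(i-1) + 2(h_(i-1)+h_i)·σ_i + h_i·σ_(i+1) = 6(Δ_i − Δ_(i-1)) read
  2·σ_0 + 8·σ_1 + 2·σ_2 = 6(Δ_1 - Δ_0) = -39
Clamped end conditions give two more equations: 2h_0·σ_0 + h_0·σ_1 = 6(Δ_0 - p'(0)) = 39 and h_1·σ_1 + 2h_1·σ_2 = 6(p'(4) - Δ_1) = 42.
Hence σ_0 = 131/8, σ_1 = -53/4, σ_2 = 137/8.
On [0, 2], p(t) = -1 - 3·t + 131/16·t² - 79/32·t³.
With t = 2/3: p(2/3) = -5/54.

-0.0926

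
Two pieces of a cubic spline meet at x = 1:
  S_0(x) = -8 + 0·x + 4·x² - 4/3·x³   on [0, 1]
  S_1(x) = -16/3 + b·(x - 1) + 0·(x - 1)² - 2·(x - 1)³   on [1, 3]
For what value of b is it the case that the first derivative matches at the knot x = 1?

S_0'(x) = 0 + 8·x - 4·x², so S_0'(1) = 4. On the right, S_1'(1) = b, so b = 4.

4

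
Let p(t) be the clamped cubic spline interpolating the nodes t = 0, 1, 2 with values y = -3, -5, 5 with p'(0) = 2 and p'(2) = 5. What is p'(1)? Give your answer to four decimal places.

4.2500

Put M_i = p'' at the i-th knot. Here h = (1, 1) and Δ = (-2, 10), so the interior equations h_(i-1)·M_(i-1) + 2(h_(i-1)+h_i)·M_i + h_i·M_(i+1) = 6(Δ_i − Δ_(i-1)) read
  1·M_0 + 4·M_1 + 1·M_2 = 6(Δ_1 - Δ_0) = 72
Clamped end conditions give two more equations: 2h_0·M_0 + h_0·M_1 = 6(Δ_0 - p'(0)) = -24 and h_1·M_1 + 2h_1·M_2 = 6(p'(2) - Δ_1) = -30.
Solving the tridiagonal system: M_0 = -57/2, M_1 = 33, M_2 = -63/2.
On [1, 2], p'(t) = b_1 + 2c_1·(t - 1) + 3d_1·(t - 1)² with b_1 = Δ_1 - h_1(2M_1 + M_2)/6 = 17/4, c_1 = M_1/2 = 33/2, d_1 = (M_2 - M_1)/(6h_1) = -43/4. So p'(1) = 17/4.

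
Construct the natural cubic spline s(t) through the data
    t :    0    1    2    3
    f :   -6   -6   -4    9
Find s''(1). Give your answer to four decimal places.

-1.2000

Write M_i for s''(x_i). With h_i = 1, 1, 1 and divided differences Δ_i = 0, 2, 13, the continuity of s' gives the tridiagonal system
  1·M_0 + 4·M_1 + 1·M_2 = 6(Δ_1 - Δ_0) = 12
  1·M_1 + 4·M_2 + 1·M_3 = 6(Δ_2 - Δ_1) = 66
Natural end conditions: M_0 = M_3 = 0.
Forward elimination and back-substitution give M_0 = 0, M_1 = -6/5, M_2 = 84/5, M_3 = 0.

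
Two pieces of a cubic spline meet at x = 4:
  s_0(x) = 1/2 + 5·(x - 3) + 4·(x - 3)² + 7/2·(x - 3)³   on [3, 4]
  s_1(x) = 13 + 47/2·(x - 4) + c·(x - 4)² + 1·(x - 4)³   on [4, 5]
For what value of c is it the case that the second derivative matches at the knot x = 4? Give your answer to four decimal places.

14.5000

s_0''(x) = 8 + 21·(x - 3), so s_0''(4) = 29. On the right, s_1''(4) = 2c, so c = 29/2.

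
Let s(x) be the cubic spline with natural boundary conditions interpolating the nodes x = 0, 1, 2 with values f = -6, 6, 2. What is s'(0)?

Write m_i for s''(x_i). With h_i = 1, 1 and divided differences Δ_i = 12, -4, the continuity of s' gives the tridiagonal system
  1·m_0 + 4·m_1 + 1·m_2 = 6(Δ_1 - Δ_0) = -96
Natural end conditions: m_0 = m_2 = 0.
Forward elimination and back-substitution give m_0 = 0, m_1 = -24, m_2 = 0.
On [0, 1], s'(x) = b_0 + 2c_0·x + 3d_0·x² with b_0 = Δ_0 - h_0(2m_0 + m_1)/6 = 16, c_0 = m_0/2 = 0, d_0 = (m_1 - m_0)/(6h_0) = -4. So s'(0) = 16.

16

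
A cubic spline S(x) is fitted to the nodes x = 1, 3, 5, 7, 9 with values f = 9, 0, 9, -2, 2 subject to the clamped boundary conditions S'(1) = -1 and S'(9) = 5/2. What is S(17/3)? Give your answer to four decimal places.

6.6296

Write M_i for S''(x_i). With h_i = 2, 2, 2, 2 and divided differences Δ_i = -9/2, 9/2, -11/2, 2, the continuity of S' gives the tridiagonal system
  2·M_0 + 8·M_1 + 2·M_2 = 6(Δ_1 - Δ_0) = 54
  2·M_1 + 8·M_2 + 2·M_3 = 6(Δ_2 - Δ_1) = -60
  2·M_2 + 8·M_3 + 2·M_4 = 6(Δ_3 - Δ_2) = 45
Clamped end conditions give two more equations: 2h_0·M_0 + h_0·M_1 = 6(Δ_0 - S'(1)) = -21 and h_3·M_3 + 2h_3·M_4 = 6(S'(9) - Δ_3) = 3.
Solving the tridiagonal system: M_0 = -47/4, M_1 = 13, M_2 = -53/4, M_3 = 10, M_4 = -17/4.
On [5, 7], S(x) = 9 + 0·(x - 5) - 53/8·(x - 5)² + 31/16·(x - 5)³.
With (x - 5) = 2/3: S(17/3) = 179/27.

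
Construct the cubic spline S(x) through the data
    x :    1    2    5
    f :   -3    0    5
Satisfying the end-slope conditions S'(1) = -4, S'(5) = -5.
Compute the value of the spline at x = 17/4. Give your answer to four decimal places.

With σ_i denoting the second derivative at x_i, h_i = 1, 3, and Δ_i = (y_(i+1) − y_i)/h_i = 3, 5/3:
  1·σ_0 + 8·σ_1 + 3·σ_2 = 6(Δ_1 - Δ_0) = -8
Clamped end conditions give two more equations: 2h_0·σ_0 + h_0·σ_1 = 6(Δ_0 - S'(1)) = 42 and h_1·σ_1 + 2h_1·σ_2 = 6(S'(5) - Δ_1) = -40.
Solving the tridiagonal system: σ_0 = 87/4, σ_1 = -3/2, σ_2 = -71/12.
On [2, 5], S(x) = 0 + 49/8·(x - 2) - 3/4·(x - 2)² - 53/216·(x - 2)³.
With (x - 2) = 9/4: S(17/4) = 3681/512.

7.1895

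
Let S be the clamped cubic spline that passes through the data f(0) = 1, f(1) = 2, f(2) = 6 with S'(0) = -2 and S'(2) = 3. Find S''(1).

Put m_i = S'' at the i-th knot. Here h = (1, 1) and Δ = (1, 4), so the interior equations h_(i-1)·m_(i-1) + 2(h_(i-1)+h_i)·m_i + h_i·m_(i+1) = 6(Δ_i − Δ_(i-1)) read
  1·m_0 + 4·m_1 + 1·m_2 = 6(Δ_1 - Δ_0) = 18
Clamped end conditions give two more equations: 2h_0·m_0 + h_0·m_1 = 6(Δ_0 - S'(0)) = 18 and h_1·m_1 + 2h_1·m_2 = 6(S'(2) - Δ_1) = -6.
Hence m_0 = 7, m_1 = 4, m_2 = -5.

4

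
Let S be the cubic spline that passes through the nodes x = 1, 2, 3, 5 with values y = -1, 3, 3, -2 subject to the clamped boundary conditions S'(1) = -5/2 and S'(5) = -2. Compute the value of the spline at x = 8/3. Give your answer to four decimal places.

Let M_i = S''(x_i). Step sizes h_i = 1, 1, 2; slopes of the chords Δ_i = (y_(i+1) - y_i)/h_i = 4, 0, -5/2.
  1·M_0 + 4·M_1 + 1·M_2 = 6(Δ_1 - Δ_0) = -24
  1·M_1 + 6·M_2 + 2·M_3 = 6(Δ_2 - Δ_1) = -15
Clamped end conditions give two more equations: 2h_0·M_0 + h_0·M_1 = 6(Δ_0 - S'(1)) = 39 and h_2·M_2 + 2h_2·M_3 = 6(S'(5) - Δ_2) = 3.
Hence M_0 = 563/22, M_1 = -134/11, M_2 = -19/22, M_3 = 13/11.
On [2, 3], S(x) = 3 + 185/44·(x - 2) - 67/11·(x - 2)² + 83/44·(x - 2)³.
With (x - 2) = 2/3: S(8/3) = 2171/594.

3.6549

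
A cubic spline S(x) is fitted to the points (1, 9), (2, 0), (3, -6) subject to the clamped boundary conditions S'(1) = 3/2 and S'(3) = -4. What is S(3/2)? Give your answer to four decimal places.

Let m_i = S''(x_i). Step sizes h_i = 1, 1; slopes of the chords Δ_i = (y_(i+1) - y_i)/h_i = -9, -6.
  1·m_0 + 4·m_1 + 1·m_2 = 6(Δ_1 - Δ_0) = 18
Clamped end conditions give two more equations: 2h_0·m_0 + h_0·m_1 = 6(Δ_0 - S'(1)) = -63 and h_1·m_1 + 2h_1·m_2 = 6(S'(3) - Δ_1) = 12.
Hence m_0 = -155/4, m_1 = 29/2, m_2 = -5/4.
On [1, 2], S(x) = 9 + 3/2·(x - 1) - 155/8·(x - 1)² + 71/8·(x - 1)³.
With (x - 1) = 1/2: S(3/2) = 385/64.

6.0156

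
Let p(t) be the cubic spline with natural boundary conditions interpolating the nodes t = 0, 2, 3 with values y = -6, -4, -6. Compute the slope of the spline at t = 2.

-1

Put m_i = p'' at the i-th knot. Here h = (2, 1) and Δ = (1, -2), so the interior equations h_(i-1)·m_(i-1) + 2(h_(i-1)+h_i)·m_i + h_i·m_(i+1) = 6(Δ_i − Δ_(i-1)) read
  2·m_0 + 6·m_1 + 1·m_2 = 6(Δ_1 - Δ_0) = -18
Natural end conditions: m_0 = m_2 = 0.
Forward elimination and back-substitution give m_0 = 0, m_1 = -3, m_2 = 0.
On [2, 3], p'(t) = b_1 + 2c_1·(t - 2) + 3d_1·(t - 2)² with b_1 = Δ_1 - h_1(2m_1 + m_2)/6 = -1, c_1 = m_1/2 = -3/2, d_1 = (m_2 - m_1)/(6h_1) = 1/2. So p'(2) = -1.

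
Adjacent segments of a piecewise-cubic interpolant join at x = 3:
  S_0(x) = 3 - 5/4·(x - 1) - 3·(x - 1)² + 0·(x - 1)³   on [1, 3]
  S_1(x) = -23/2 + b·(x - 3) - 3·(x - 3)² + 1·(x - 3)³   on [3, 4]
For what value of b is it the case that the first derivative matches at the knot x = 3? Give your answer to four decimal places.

S_0'(x) = -5/4 - 6·(x - 1) + 0·(x - 1)², so S_0'(3) = -53/4. On the right, S_1'(3) = b, so b = -53/4.

-13.2500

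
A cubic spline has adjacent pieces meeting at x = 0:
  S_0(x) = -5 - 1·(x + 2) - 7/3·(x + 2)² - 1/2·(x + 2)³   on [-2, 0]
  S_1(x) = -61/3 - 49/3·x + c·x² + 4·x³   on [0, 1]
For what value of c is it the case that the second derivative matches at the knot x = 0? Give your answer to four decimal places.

S_0''(x) = -14/3 - 3·(x + 2), so S_0''(0) = -32/3. On the right, S_1''(0) = 2c, so c = -16/3.

-5.3333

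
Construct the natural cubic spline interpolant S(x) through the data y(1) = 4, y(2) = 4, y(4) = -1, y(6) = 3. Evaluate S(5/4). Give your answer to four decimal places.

Write m_i for S''(x_i). With h_i = 1, 2, 2 and divided differences Δ_i = 0, -5/2, 2, the continuity of S' gives the tridiagonal system
  1·m_0 + 6·m_1 + 2·m_2 = 6(Δ_1 - Δ_0) = -15
  2·m_1 + 8·m_2 + 2·m_3 = 6(Δ_2 - Δ_1) = 27
Natural end conditions: m_0 = m_3 = 0.
Forward elimination and back-substitution give m_0 = 0, m_1 = -87/22, m_2 = 48/11, m_3 = 0.
On [1, 2], S(x) = 4 + 29/44·(x - 1) + 0·(x - 1)² - 29/44·(x - 1)³.
With (x - 1) = 1/4: S(5/4) = 11699/2816.

4.1545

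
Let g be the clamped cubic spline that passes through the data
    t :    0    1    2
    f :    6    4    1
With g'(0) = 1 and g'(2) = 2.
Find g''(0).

Write M_i for g''(x_i). With h_i = 1, 1 and divided differences Δ_i = -2, -3, the continuity of g' gives the tridiagonal system
  1·M_0 + 4·M_1 + 1·M_2 = 6(Δ_1 - Δ_0) = -6
Clamped end conditions give two more equations: 2h_0·M_0 + h_0·M_1 = 6(Δ_0 - g'(0)) = -18 and h_1·M_1 + 2h_1·M_2 = 6(g'(2) - Δ_1) = 30.
Hence M_0 = -7, M_1 = -4, M_2 = 17.

-7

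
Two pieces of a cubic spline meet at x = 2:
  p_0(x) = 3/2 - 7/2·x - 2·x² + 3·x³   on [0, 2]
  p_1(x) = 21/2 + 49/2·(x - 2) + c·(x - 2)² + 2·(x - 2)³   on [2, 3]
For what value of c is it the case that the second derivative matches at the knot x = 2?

16

p_0''(x) = -4 + 18·x, so p_0''(2) = 32. On the right, p_1''(2) = 2c, so c = 16.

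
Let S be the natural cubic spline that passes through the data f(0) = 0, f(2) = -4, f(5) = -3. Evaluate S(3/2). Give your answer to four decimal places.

Write m_i for S''(x_i). With h_i = 2, 3 and divided differences Δ_i = -2, 1/3, the continuity of S' gives the tridiagonal system
  2·m_0 + 10·m_1 + 3·m_2 = 6(Δ_1 - Δ_0) = 14
Natural end conditions: m_0 = m_2 = 0.
Hence m_0 = 0, m_1 = 7/5, m_2 = 0.
On [0, 2], S(x) = 0 - 37/15·x + 0·x² + 7/60·x³.
With x = 3/2: S(3/2) = -529/160.

-3.3063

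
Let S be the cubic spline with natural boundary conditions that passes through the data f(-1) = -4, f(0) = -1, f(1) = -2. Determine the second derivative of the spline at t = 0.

With σ_i denoting the second derivative at x_i, h_i = 1, 1, and Δ_i = (y_(i+1) − y_i)/h_i = 3, -1:
  1·σ_0 + 4·σ_1 + 1·σ_2 = 6(Δ_1 - Δ_0) = -24
Natural end conditions: σ_0 = σ_2 = 0.
Solving the tridiagonal system: σ_0 = 0, σ_1 = -6, σ_2 = 0.

-6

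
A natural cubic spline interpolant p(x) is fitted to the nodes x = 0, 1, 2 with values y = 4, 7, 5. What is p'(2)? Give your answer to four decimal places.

-3.2500

With σ_i denoting the second derivative at x_i, h_i = 1, 1, and Δ_i = (y_(i+1) − y_i)/h_i = 3, -2:
  1·σ_0 + 4·σ_1 + 1·σ_2 = 6(Δ_1 - Δ_0) = -30
Natural end conditions: σ_0 = σ_2 = 0.
Forward elimination and back-substitution give σ_0 = 0, σ_1 = -15/2, σ_2 = 0.
On [1, 2], p'(x) = b_1 + 2c_1·(x - 1) + 3d_1·(x - 1)² with b_1 = Δ_1 - h_1(2σ_1 + σ_2)/6 = 1/2, c_1 = σ_1/2 = -15/4, d_1 = (σ_2 - σ_1)/(6h_1) = 5/4. So p'(2) = -13/4.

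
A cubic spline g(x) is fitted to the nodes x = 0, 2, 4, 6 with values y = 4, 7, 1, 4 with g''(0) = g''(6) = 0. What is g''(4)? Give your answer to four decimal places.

Put M_i = g'' at the i-th knot. Here h = (2, 2, 2) and Δ = (3/2, -3, 3/2), so the interior equations h_(i-1)·M_(i-1) + 2(h_(i-1)+h_i)·M_i + h_i·M_(i+1) = 6(Δ_i − Δ_(i-1)) read
  2·M_0 + 8·M_1 + 2·M_2 = 6(Δ_1 - Δ_0) = -27
  2·M_1 + 8·M_2 + 2·M_3 = 6(Δ_2 - Δ_1) = 27
Natural end conditions: M_0 = M_3 = 0.
Solving the tridiagonal system: M_0 = 0, M_1 = -9/2, M_2 = 9/2, M_3 = 0.

4.5000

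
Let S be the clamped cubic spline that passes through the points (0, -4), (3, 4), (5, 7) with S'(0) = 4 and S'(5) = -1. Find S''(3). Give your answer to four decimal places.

0.6000

Put m_i = S'' at the i-th knot. Here h = (3, 2) and Δ = (8/3, 3/2), so the interior equations h_(i-1)·m_(i-1) + 2(h_(i-1)+h_i)·m_i + h_i·m_(i+1) = 6(Δ_i − Δ_(i-1)) read
  3·m_0 + 10·m_1 + 2·m_2 = 6(Δ_1 - Δ_0) = -7
Clamped end conditions give two more equations: 2h_0·m_0 + h_0·m_1 = 6(Δ_0 - S'(0)) = -8 and h_1·m_1 + 2h_1·m_2 = 6(S'(5) - Δ_1) = -15.
Solving: m_0 = -49/30, m_1 = 3/5, m_2 = -81/20.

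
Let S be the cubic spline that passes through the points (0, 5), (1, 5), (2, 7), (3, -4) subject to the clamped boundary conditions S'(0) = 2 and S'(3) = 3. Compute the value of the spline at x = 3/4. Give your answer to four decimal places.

Write M_i for S''(x_i). With h_i = 1, 1, 1 and divided differences Δ_i = 0, 2, -11, the continuity of S' gives the tridiagonal system
  1·M_0 + 4·M_1 + 1·M_2 = 6(Δ_1 - Δ_0) = 12
  1·M_1 + 4·M_2 + 1·M_3 = 6(Δ_2 - Δ_1) = -78
Clamped end conditions give two more equations: 2h_0·M_0 + h_0·M_1 = 6(Δ_0 - S'(0)) = -12 and h_2·M_2 + 2h_2·M_3 = 6(S'(3) - Δ_2) = 84.
Hence M_0 = -212/15, M_1 = 244/15, M_2 = -584/15, M_3 = 922/15.
On [0, 1], S(x) = 5 + 2·x - 106/15·x² + 76/15·x³.
With x = 3/4: S(3/4) = 373/80.

4.6625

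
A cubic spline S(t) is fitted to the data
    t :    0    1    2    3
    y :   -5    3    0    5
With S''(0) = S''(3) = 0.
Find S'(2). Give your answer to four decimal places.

Let m_i = S''(x_i). Step sizes h_i = 1, 1, 1; slopes of the chords Δ_i = (y_(i+1) - y_i)/h_i = 8, -3, 5.
  1·m_0 + 4·m_1 + 1·m_2 = 6(Δ_1 - Δ_0) = -66
  1·m_1 + 4·m_2 + 1·m_3 = 6(Δ_2 - Δ_1) = 48
Natural end conditions: m_0 = m_3 = 0.
Solving: m_0 = 0, m_1 = -104/5, m_2 = 86/5, m_3 = 0.
On [2, 3], S'(t) = b_2 + 2c_2·(t - 2) + 3d_2·(t - 2)² with b_2 = Δ_2 - h_2(2m_2 + m_3)/6 = -11/15, c_2 = m_2/2 = 43/5, d_2 = (m_3 - m_2)/(6h_2) = -43/15. So S'(2) = -11/15.

-0.7333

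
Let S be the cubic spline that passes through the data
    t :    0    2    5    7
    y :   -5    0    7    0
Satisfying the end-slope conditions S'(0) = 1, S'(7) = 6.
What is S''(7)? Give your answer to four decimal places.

With m_i denoting the second derivative at x_i, h_i = 2, 3, 2, and Δ_i = (y_(i+1) − y_i)/h_i = 5/2, 7/3, -7/2:
  2·m_0 + 10·m_1 + 3·m_2 = 6(Δ_1 - Δ_0) = -1
  3·m_1 + 10·m_2 + 2·m_3 = 6(Δ_2 - Δ_1) = -35
Clamped end conditions give two more equations: 2h_0·m_0 + h_0·m_1 = 6(Δ_0 - S'(0)) = 9 and h_2·m_2 + 2h_2·m_3 = 6(S'(7) - Δ_2) = 57.
Solving: m_0 = 61/48, m_1 = 47/24, m_2 = -185/24, m_3 = 869/48.

18.1042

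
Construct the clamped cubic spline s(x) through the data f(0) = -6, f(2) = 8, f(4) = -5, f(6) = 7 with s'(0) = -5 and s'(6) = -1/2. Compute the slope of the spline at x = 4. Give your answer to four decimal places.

-0.7000

Let M_i = s''(x_i). Step sizes h_i = 2, 2, 2; slopes of the chords Δ_i = (y_(i+1) - y_i)/h_i = 7, -13/2, 6.
  2·M_0 + 8·M_1 + 2·M_2 = 6(Δ_1 - Δ_0) = -81
  2·M_1 + 8·M_2 + 2·M_3 = 6(Δ_2 - Δ_1) = 75
Clamped end conditions give two more equations: 2h_0·M_0 + h_0·M_1 = 6(Δ_0 - s'(0)) = 72 and h_2·M_2 + 2h_2·M_3 = 6(s'(6) - Δ_2) = -39.
Forward elimination and back-substitution give M_0 = 146/5, M_1 = -112/5, M_2 = 199/10, M_3 = -197/10.
On [4, 6], s'(x) = b_2 + 2c_2·(x - 4) + 3d_2·(x - 4)² with b_2 = Δ_2 - h_2(2M_2 + M_3)/6 = -7/10, c_2 = M_2/2 = 199/20, d_2 = (M_3 - M_2)/(6h_2) = -33/10. So s'(4) = -7/10.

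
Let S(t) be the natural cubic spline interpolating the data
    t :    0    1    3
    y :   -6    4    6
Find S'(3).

-2

Write M_i for S''(x_i). With h_i = 1, 2 and divided differences Δ_i = 10, 1, the continuity of S' gives the tridiagonal system
  1·M_0 + 6·M_1 + 2·M_2 = 6(Δ_1 - Δ_0) = -54
Natural end conditions: M_0 = M_2 = 0.
Forward elimination and back-substitution give M_0 = 0, M_1 = -9, M_2 = 0.
On [1, 3], S'(t) = b_1 + 2c_1·(t - 1) + 3d_1·(t - 1)² with b_1 = Δ_1 - h_1(2M_1 + M_2)/6 = 7, c_1 = M_1/2 = -9/2, d_1 = (M_2 - M_1)/(6h_1) = 3/4. So S'(3) = -2.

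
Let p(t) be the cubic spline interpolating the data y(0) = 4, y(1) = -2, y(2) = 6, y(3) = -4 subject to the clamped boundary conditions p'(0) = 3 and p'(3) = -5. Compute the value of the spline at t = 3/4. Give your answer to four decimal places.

-1.0438

Let m_i = p''(x_i). Step sizes h_i = 1, 1, 1; slopes of the chords Δ_i = (y_(i+1) - y_i)/h_i = -6, 8, -10.
  1·m_0 + 4·m_1 + 1·m_2 = 6(Δ_1 - Δ_0) = 84
  1·m_1 + 4·m_2 + 1·m_3 = 6(Δ_2 - Δ_1) = -108
Clamped end conditions give two more equations: 2h_0·m_0 + h_0·m_1 = 6(Δ_0 - p'(0)) = -54 and h_2·m_2 + 2h_2·m_3 = 6(p'(3) - Δ_2) = 30.
Solving: m_0 = -746/15, m_1 = 682/15, m_2 = -722/15, m_3 = 586/15.
On [0, 1], p(t) = 4 + 3·t - 373/15·t² + 238/15·t³.
With t = 3/4: p(3/4) = -167/160.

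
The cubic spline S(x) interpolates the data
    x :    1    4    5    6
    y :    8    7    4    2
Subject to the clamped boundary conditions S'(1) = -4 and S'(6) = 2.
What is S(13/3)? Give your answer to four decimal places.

Write m_i for S''(x_i). With h_i = 3, 1, 1 and divided differences Δ_i = -1/3, -3, -2, the continuity of S' gives the tridiagonal system
  3·m_0 + 8·m_1 + 1·m_2 = 6(Δ_1 - Δ_0) = -16
  1·m_1 + 4·m_2 + 1·m_3 = 6(Δ_2 - Δ_1) = 6
Clamped end conditions give two more equations: 2h_0·m_0 + h_0·m_1 = 6(Δ_0 - S'(1)) = 22 and h_2·m_2 + 2h_2·m_3 = 6(S'(6) - Δ_2) = 24.
Solving: m_0 = 496/87, m_1 = -118/29, m_2 = -16/29, m_3 = 356/29.
On [4, 5], S(x) = 7 - 45/29·(x - 4) - 59/29·(x - 4)² + 17/29·(x - 4)³.
With (x - 4) = 1/3: S(13/3) = 4916/783.

6.2784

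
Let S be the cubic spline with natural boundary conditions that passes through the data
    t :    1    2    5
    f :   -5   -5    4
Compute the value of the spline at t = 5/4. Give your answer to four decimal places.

Put σ_i = S'' at the i-th knot. Here h = (1, 3) and Δ = (0, 3), so the interior equations h_(i-1)·σ_(i-1) + 2(h_(i-1)+h_i)·σ_i + h_i·σ_(i+1) = 6(Δ_i − Δ_(i-1)) read
  1·σ_0 + 8·σ_1 + 3·σ_2 = 6(Δ_1 - Δ_0) = 18
Natural end conditions: σ_0 = σ_2 = 0.
Forward elimination and back-substitution give σ_0 = 0, σ_1 = 9/4, σ_2 = 0.
On [1, 2], S(t) = -5 - 3/8·(t - 1) + 0·(t - 1)² + 3/8·(t - 1)³.
With (t - 1) = 1/4: S(5/4) = -2605/512.

-5.0879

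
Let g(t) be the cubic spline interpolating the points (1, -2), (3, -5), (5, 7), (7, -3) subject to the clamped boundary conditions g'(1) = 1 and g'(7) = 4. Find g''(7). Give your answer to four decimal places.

With m_i denoting the second derivative at x_i, h_i = 2, 2, 2, and Δ_i = (y_(i+1) − y_i)/h_i = -3/2, 6, -5:
  2·m_0 + 8·m_1 + 2·m_2 = 6(Δ_1 - Δ_0) = 45
  2·m_1 + 8·m_2 + 2·m_3 = 6(Δ_2 - Δ_1) = -66
Clamped end conditions give two more equations: 2h_0·m_0 + h_0·m_1 = 6(Δ_0 - g'(1)) = -15 and h_2·m_2 + 2h_2·m_3 = 6(g'(7) - Δ_2) = 54.
Hence m_0 = -99/10, m_1 = 123/10, m_2 = -84/5, m_3 = 219/10.

21.9000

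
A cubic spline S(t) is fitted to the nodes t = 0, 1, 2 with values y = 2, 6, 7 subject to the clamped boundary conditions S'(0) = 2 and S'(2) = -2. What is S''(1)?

Put m_i = S'' at the i-th knot. Here h = (1, 1) and Δ = (4, 1), so the interior equations h_(i-1)·m_(i-1) + 2(h_(i-1)+h_i)·m_i + h_i·m_(i+1) = 6(Δ_i − Δ_(i-1)) read
  1·m_0 + 4·m_1 + 1·m_2 = 6(Δ_1 - Δ_0) = -18
Clamped end conditions give two more equations: 2h_0·m_0 + h_0·m_1 = 6(Δ_0 - S'(0)) = 12 and h_1·m_1 + 2h_1·m_2 = 6(S'(2) - Δ_1) = -18.
Forward elimination and back-substitution give m_0 = 17/2, m_1 = -5, m_2 = -13/2.

-5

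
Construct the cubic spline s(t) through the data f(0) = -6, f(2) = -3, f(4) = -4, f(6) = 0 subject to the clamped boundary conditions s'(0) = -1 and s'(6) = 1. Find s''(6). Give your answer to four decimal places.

With σ_i denoting the second derivative at x_i, h_i = 2, 2, 2, and Δ_i = (y_(i+1) − y_i)/h_i = 3/2, -1/2, 2:
  2·σ_0 + 8·σ_1 + 2·σ_2 = 6(Δ_1 - Δ_0) = -12
  2·σ_1 + 8·σ_2 + 2·σ_3 = 6(Δ_2 - Δ_1) = 15
Clamped end conditions give two more equations: 2h_0·σ_0 + h_0·σ_1 = 6(Δ_0 - s'(0)) = 15 and h_2·σ_2 + 2h_2·σ_3 = 6(s'(6) - Δ_2) = -6.
Forward elimination and back-substitution give σ_0 = 17/3, σ_1 = -23/6, σ_2 = 11/3, σ_3 = -10/3.

-3.3333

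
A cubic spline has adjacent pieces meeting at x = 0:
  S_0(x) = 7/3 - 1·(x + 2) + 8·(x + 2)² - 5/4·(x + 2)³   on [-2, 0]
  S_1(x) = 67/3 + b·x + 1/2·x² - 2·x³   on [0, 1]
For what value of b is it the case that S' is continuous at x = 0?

S_0'(x) = -1 + 16·(x + 2) - 15/4·(x + 2)², so S_0'(0) = 16. On the right, S_1'(0) = b, so b = 16.

16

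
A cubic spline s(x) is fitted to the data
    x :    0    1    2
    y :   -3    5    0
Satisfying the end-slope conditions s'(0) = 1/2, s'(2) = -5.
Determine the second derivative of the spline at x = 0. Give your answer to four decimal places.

Put σ_i = s'' at the i-th knot. Here h = (1, 1) and Δ = (8, -5), so the interior equations h_(i-1)·σ_(i-1) + 2(h_(i-1)+h_i)·σ_i + h_i·σ_(i+1) = 6(Δ_i − Δ_(i-1)) read
  1·σ_0 + 4·σ_1 + 1·σ_2 = 6(Δ_1 - Δ_0) = -78
Clamped end conditions give two more equations: 2h_0·σ_0 + h_0·σ_1 = 6(Δ_0 - s'(0)) = 45 and h_1·σ_1 + 2h_1·σ_2 = 6(s'(2) - Δ_1) = 0.
Solving: σ_0 = 157/4, σ_1 = -67/2, σ_2 = 67/4.

39.2500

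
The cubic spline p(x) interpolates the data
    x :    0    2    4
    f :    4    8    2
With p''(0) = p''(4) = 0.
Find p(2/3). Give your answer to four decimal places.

Let m_i = p''(x_i). Step sizes h_i = 2, 2; slopes of the chords Δ_i = (y_(i+1) - y_i)/h_i = 2, -3.
  2·m_0 + 8·m_1 + 2·m_2 = 6(Δ_1 - Δ_0) = -30
Natural end conditions: m_0 = m_2 = 0.
Solving the tridiagonal system: m_0 = 0, m_1 = -15/4, m_2 = 0.
On [0, 2], p(x) = 4 + 13/4·x + 0·x² - 5/16·x³.
With x = 2/3: p(2/3) = 164/27.

6.0741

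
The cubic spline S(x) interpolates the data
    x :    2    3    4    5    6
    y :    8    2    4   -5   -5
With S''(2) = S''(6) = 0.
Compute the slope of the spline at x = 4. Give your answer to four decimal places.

-3.6250

Let M_i = S''(x_i). Step sizes h_i = 1, 1, 1, 1; slopes of the chords Δ_i = (y_(i+1) - y_i)/h_i = -6, 2, -9, 0.
  1·M_0 + 4·M_1 + 1·M_2 = 6(Δ_1 - Δ_0) = 48
  1·M_1 + 4·M_2 + 1·M_3 = 6(Δ_2 - Δ_1) = -66
  1·M_2 + 4·M_3 + 1·M_4 = 6(Δ_3 - Δ_2) = 54
Natural end conditions: M_0 = M_4 = 0.
Forward elimination and back-substitution give M_0 = 0, M_1 = 519/28, M_2 = -183/7, M_3 = 561/28, M_4 = 0.
On [4, 5], S'(x) = b_2 + 2c_2·(x - 4) + 3d_2·(x - 4)² with b_2 = Δ_2 - h_2(2M_2 + M_3)/6 = -29/8, c_2 = M_2/2 = -183/14, d_2 = (M_3 - M_2)/(6h_2) = 431/56. So S'(4) = -29/8.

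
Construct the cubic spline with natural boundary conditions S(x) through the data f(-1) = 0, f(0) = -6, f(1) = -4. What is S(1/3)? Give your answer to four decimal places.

-6.0741

With m_i denoting the second derivative at x_i, h_i = 1, 1, and Δ_i = (y_(i+1) − y_i)/h_i = -6, 2:
  1·m_0 + 4·m_1 + 1·m_2 = 6(Δ_1 - Δ_0) = 48
Natural end conditions: m_0 = m_2 = 0.
Solving the tridiagonal system: m_0 = 0, m_1 = 12, m_2 = 0.
On [0, 1], S(x) = -6 - 2·x + 6·x² - 2·x³.
With x = 1/3: S(1/3) = -164/27.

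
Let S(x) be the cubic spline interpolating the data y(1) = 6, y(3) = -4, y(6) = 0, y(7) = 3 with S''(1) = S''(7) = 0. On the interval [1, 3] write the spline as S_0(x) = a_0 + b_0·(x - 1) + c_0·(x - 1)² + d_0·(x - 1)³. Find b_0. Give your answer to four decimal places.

-6.2864

Put M_i = S'' at the i-th knot. Here h = (2, 3, 1) and Δ = (-5, 4/3, 3), so the interior equations h_(i-1)·M_(i-1) + 2(h_(i-1)+h_i)·M_i + h_i·M_(i+1) = 6(Δ_i − Δ_(i-1)) read
  2·M_0 + 10·M_1 + 3·M_2 = 6(Δ_1 - Δ_0) = 38
  3·M_1 + 8·M_2 + 1·M_3 = 6(Δ_2 - Δ_1) = 10
Natural end conditions: M_0 = M_3 = 0.
Solving: M_0 = 0, M_1 = 274/71, M_2 = -14/71, M_3 = 0.
On [1, 3], with S_0(x) = a_0 + b_0·(x - 1) + c_0·(x - 1)² + d_0·(x - 1)³: c_0 = M_0/2 = 0, d_0 = (M_1 - M_0)/(6h_0) = 137/426, b_0 = Δ_0 - h_0(2M_0 + M_1)/6 = -1339/213.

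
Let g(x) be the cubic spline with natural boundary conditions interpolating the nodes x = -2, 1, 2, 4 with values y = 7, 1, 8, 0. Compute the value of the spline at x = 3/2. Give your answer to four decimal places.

4.7553

Write M_i for g''(x_i). With h_i = 3, 1, 2 and divided differences Δ_i = -2, 7, -4, the continuity of g' gives the tridiagonal system
  3·M_0 + 8·M_1 + 1·M_2 = 6(Δ_1 - Δ_0) = 54
  1·M_1 + 6·M_2 + 2·M_3 = 6(Δ_2 - Δ_1) = -66
Natural end conditions: M_0 = M_3 = 0.
Solving: M_0 = 0, M_1 = 390/47, M_2 = -582/47, M_3 = 0.
On [1, 2], g(x) = 1 + 296/47·(x - 1) + 195/47·(x - 1)² - 162/47·(x - 1)³.
With (x - 1) = 1/2: g(3/2) = 447/94.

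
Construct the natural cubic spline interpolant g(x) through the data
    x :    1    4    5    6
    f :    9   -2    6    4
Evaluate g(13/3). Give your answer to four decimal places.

0.8658

With σ_i denoting the second derivative at x_i, h_i = 3, 1, 1, and Δ_i = (y_(i+1) − y_i)/h_i = -11/3, 8, -2:
  3·σ_0 + 8·σ_1 + 1·σ_2 = 6(Δ_1 - Δ_0) = 70
  1·σ_1 + 4·σ_2 + 1·σ_3 = 6(Δ_2 - Δ_1) = -60
Natural end conditions: σ_0 = σ_3 = 0.
Solving the tridiagonal system: σ_0 = 0, σ_1 = 340/31, σ_2 = -550/31, σ_3 = 0.
On [4, 5], g(x) = -2 + 679/93·(x - 4) + 170/31·(x - 4)² - 445/93·(x - 4)³.
With (x - 4) = 1/3: g(13/3) = 2174/2511.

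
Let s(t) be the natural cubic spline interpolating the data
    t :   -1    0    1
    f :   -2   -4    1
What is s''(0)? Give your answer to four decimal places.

10.5000

Write σ_i for s''(x_i). With h_i = 1, 1 and divided differences Δ_i = -2, 5, the continuity of s' gives the tridiagonal system
  1·σ_0 + 4·σ_1 + 1·σ_2 = 6(Δ_1 - Δ_0) = 42
Natural end conditions: σ_0 = σ_2 = 0.
Solving the tridiagonal system: σ_0 = 0, σ_1 = 21/2, σ_2 = 0.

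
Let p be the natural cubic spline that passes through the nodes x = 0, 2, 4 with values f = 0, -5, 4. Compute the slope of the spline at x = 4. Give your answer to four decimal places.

6.2500

With M_i denoting the second derivative at x_i, h_i = 2, 2, and Δ_i = (y_(i+1) − y_i)/h_i = -5/2, 9/2:
  2·M_0 + 8·M_1 + 2·M_2 = 6(Δ_1 - Δ_0) = 42
Natural end conditions: M_0 = M_2 = 0.
Hence M_0 = 0, M_1 = 21/4, M_2 = 0.
On [2, 4], p'(x) = b_1 + 2c_1·(x - 2) + 3d_1·(x - 2)² with b_1 = Δ_1 - h_1(2M_1 + M_2)/6 = 1, c_1 = M_1/2 = 21/8, d_1 = (M_2 - M_1)/(6h_1) = -7/16. So p'(4) = 25/4.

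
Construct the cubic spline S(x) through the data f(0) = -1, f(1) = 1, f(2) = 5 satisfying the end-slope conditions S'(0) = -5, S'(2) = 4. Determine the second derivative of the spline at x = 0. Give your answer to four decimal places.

Write M_i for S''(x_i). With h_i = 1, 1 and divided differences Δ_i = 2, 4, the continuity of S' gives the tridiagonal system
  1·M_0 + 4·M_1 + 1·M_2 = 6(Δ_1 - Δ_0) = 12
Clamped end conditions give two more equations: 2h_0·M_0 + h_0·M_1 = 6(Δ_0 - S'(0)) = 42 and h_1·M_1 + 2h_1·M_2 = 6(S'(2) - Δ_1) = 0.
Forward elimination and back-substitution give M_0 = 45/2, M_1 = -3, M_2 = 3/2.

22.5000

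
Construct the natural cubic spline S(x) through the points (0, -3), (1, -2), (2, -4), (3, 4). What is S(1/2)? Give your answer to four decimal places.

Write M_i for S''(x_i). With h_i = 1, 1, 1 and divided differences Δ_i = 1, -2, 8, the continuity of S' gives the tridiagonal system
  1·M_0 + 4·M_1 + 1·M_2 = 6(Δ_1 - Δ_0) = -18
  1·M_1 + 4·M_2 + 1·M_3 = 6(Δ_2 - Δ_1) = 60
Natural end conditions: M_0 = M_3 = 0.
Solving the tridiagonal system: M_0 = 0, M_1 = -44/5, M_2 = 86/5, M_3 = 0.
On [0, 1], S(x) = -3 + 37/15·x + 0·x² - 22/15·x³.
With x = 1/2: S(1/2) = -39/20.

-1.9500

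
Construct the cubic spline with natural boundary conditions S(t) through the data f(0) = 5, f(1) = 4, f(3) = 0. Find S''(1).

Put M_i = S'' at the i-th knot. Here h = (1, 2) and Δ = (-1, -2), so the interior equations h_(i-1)·M_(i-1) + 2(h_(i-1)+h_i)·M_i + h_i·M_(i+1) = 6(Δ_i − Δ_(i-1)) read
  1·M_0 + 6·M_1 + 2·M_2 = 6(Δ_1 - Δ_0) = -6
Natural end conditions: M_0 = M_2 = 0.
Solving the tridiagonal system: M_0 = 0, M_1 = -1, M_2 = 0.

-1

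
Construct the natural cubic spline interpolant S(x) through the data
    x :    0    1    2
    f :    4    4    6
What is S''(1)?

3

Let m_i = S''(x_i). Step sizes h_i = 1, 1; slopes of the chords Δ_i = (y_(i+1) - y_i)/h_i = 0, 2.
  1·m_0 + 4·m_1 + 1·m_2 = 6(Δ_1 - Δ_0) = 12
Natural end conditions: m_0 = m_2 = 0.
Solving the tridiagonal system: m_0 = 0, m_1 = 3, m_2 = 0.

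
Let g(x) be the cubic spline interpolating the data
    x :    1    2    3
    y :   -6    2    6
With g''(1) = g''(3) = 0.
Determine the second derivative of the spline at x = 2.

-6

Put m_i = g'' at the i-th knot. Here h = (1, 1) and Δ = (8, 4), so the interior equations h_(i-1)·m_(i-1) + 2(h_(i-1)+h_i)·m_i + h_i·m_(i+1) = 6(Δ_i − Δ_(i-1)) read
  1·m_0 + 4·m_1 + 1·m_2 = 6(Δ_1 - Δ_0) = -24
Natural end conditions: m_0 = m_2 = 0.
Solving: m_0 = 0, m_1 = -6, m_2 = 0.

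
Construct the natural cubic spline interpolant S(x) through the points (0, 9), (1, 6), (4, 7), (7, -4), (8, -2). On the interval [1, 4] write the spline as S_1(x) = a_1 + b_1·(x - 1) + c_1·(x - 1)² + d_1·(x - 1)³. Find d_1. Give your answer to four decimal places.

-0.4856

Write σ_i for S''(x_i). With h_i = 1, 3, 3, 1 and divided differences Δ_i = -3, 1/3, -11/3, 2, the continuity of S' gives the tridiagonal system
  1·σ_0 + 8·σ_1 + 3·σ_2 = 6(Δ_1 - Δ_0) = 20
  3·σ_1 + 12·σ_2 + 3·σ_3 = 6(Δ_2 - Δ_1) = -24
  3·σ_2 + 8·σ_3 + 1·σ_4 = 6(Δ_3 - Δ_2) = 34
Natural end conditions: σ_0 = σ_4 = 0.
Solving: σ_0 = 0, σ_1 = 437/104, σ_2 = -59/13, σ_3 = 619/104, σ_4 = 0.
On [1, 4], with S_1(x) = a_1 + b_1·(x - 1) + c_1·(x - 1)² + d_1·(x - 1)³: c_1 = σ_1/2 = 437/208, d_1 = (σ_2 - σ_1)/(6h_1) = -101/208, b_1 = Δ_1 - h_1(2σ_1 + σ_2)/6 = -499/312.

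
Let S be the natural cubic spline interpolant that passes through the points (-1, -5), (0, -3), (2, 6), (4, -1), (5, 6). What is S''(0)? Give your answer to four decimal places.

With m_i denoting the second derivative at x_i, h_i = 1, 2, 2, 1, and Δ_i = (y_(i+1) − y_i)/h_i = 2, 9/2, -7/2, 7:
  1·m_0 + 6·m_1 + 2·m_2 = 6(Δ_1 - Δ_0) = 15
  2·m_1 + 8·m_2 + 2·m_3 = 6(Δ_2 - Δ_1) = -48
  2·m_2 + 6·m_3 + 1·m_4 = 6(Δ_3 - Δ_2) = 63
Natural end conditions: m_0 = m_4 = 0.
Solving: m_0 = 0, m_1 = 31/5, m_2 = -111/10, m_3 = 71/5, m_4 = 0.

6.2000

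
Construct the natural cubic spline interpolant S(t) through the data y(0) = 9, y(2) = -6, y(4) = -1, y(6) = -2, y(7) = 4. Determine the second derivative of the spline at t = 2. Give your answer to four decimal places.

9.1829

Put M_i = S'' at the i-th knot. Here h = (2, 2, 2, 1) and Δ = (-15/2, 5/2, -1/2, 6), so the interior equations h_(i-1)·M_(i-1) + 2(h_(i-1)+h_i)·M_i + h_i·M_(i+1) = 6(Δ_i − Δ_(i-1)) read
  2·M_0 + 8·M_1 + 2·M_2 = 6(Δ_1 - Δ_0) = 60
  2·M_1 + 8·M_2 + 2·M_3 = 6(Δ_2 - Δ_1) = -18
  2·M_2 + 6·M_3 + 1·M_4 = 6(Δ_3 - Δ_2) = 39
Natural end conditions: M_0 = M_4 = 0.
Solving: M_0 = 0, M_1 = 753/82, M_2 = -276/41, M_3 = 717/82, M_4 = 0.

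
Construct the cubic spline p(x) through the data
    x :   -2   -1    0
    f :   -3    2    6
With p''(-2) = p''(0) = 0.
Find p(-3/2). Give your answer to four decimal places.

Let m_i = p''(x_i). Step sizes h_i = 1, 1; slopes of the chords Δ_i = (y_(i+1) - y_i)/h_i = 5, 4.
  1·m_0 + 4·m_1 + 1·m_2 = 6(Δ_1 - Δ_0) = -6
Natural end conditions: m_0 = m_2 = 0.
Hence m_0 = 0, m_1 = -3/2, m_2 = 0.
On [-2, -1], p(x) = -3 + 21/4·(x + 2) + 0·(x + 2)² - 1/4·(x + 2)³.
With (x + 2) = 1/2: p(-3/2) = -13/32.

-0.4063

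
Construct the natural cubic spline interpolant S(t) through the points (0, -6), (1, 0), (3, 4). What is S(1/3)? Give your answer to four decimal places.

Put m_i = S'' at the i-th knot. Here h = (1, 2) and Δ = (6, 2), so the interior equations h_(i-1)·m_(i-1) + 2(h_(i-1)+h_i)·m_i + h_i·m_(i+1) = 6(Δ_i − Δ_(i-1)) read
  1·m_0 + 6·m_1 + 2·m_2 = 6(Δ_1 - Δ_0) = -24
Natural end conditions: m_0 = m_2 = 0.
Solving the tridiagonal system: m_0 = 0, m_1 = -4, m_2 = 0.
On [0, 1], S(t) = -6 + 20/3·t + 0·t² - 2/3·t³.
With t = 1/3: S(1/3) = -308/81.

-3.8025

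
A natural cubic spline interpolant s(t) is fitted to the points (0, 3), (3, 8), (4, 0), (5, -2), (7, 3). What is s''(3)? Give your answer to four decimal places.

-8.5562

Put M_i = s'' at the i-th knot. Here h = (3, 1, 1, 2) and Δ = (5/3, -8, -2, 5/2), so the interior equations h_(i-1)·M_(i-1) + 2(h_(i-1)+h_i)·M_i + h_i·M_(i+1) = 6(Δ_i − Δ_(i-1)) read
  3·M_0 + 8·M_1 + 1·M_2 = 6(Δ_1 - Δ_0) = -58
  1·M_1 + 4·M_2 + 1·M_3 = 6(Δ_2 - Δ_1) = 36
  1·M_2 + 6·M_3 + 2·M_4 = 6(Δ_3 - Δ_2) = 27
Natural end conditions: M_0 = M_4 = 0.
Solving: M_0 = 0, M_1 = -1523/178, M_2 = 930/89, M_3 = 491/178, M_4 = 0.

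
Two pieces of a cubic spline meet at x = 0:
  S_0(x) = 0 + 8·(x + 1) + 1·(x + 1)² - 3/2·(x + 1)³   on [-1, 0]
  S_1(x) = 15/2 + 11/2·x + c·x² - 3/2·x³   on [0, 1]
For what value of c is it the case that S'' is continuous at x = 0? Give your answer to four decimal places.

S_0''(x) = 2 - 9·(x + 1), so S_0''(0) = -7. On the right, S_1''(0) = 2c, so c = -7/2.

-3.5000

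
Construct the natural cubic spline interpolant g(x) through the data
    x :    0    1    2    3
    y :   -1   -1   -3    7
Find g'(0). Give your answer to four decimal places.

1.3333

Let σ_i = g''(x_i). Step sizes h_i = 1, 1, 1; slopes of the chords Δ_i = (y_(i+1) - y_i)/h_i = 0, -2, 10.
  1·σ_0 + 4·σ_1 + 1·σ_2 = 6(Δ_1 - Δ_0) = -12
  1·σ_1 + 4·σ_2 + 1·σ_3 = 6(Δ_2 - Δ_1) = 72
Natural end conditions: σ_0 = σ_3 = 0.
Solving: σ_0 = 0, σ_1 = -8, σ_2 = 20, σ_3 = 0.
On [0, 1], g'(x) = b_0 + 2c_0·x + 3d_0·x² with b_0 = Δ_0 - h_0(2σ_0 + σ_1)/6 = 4/3, c_0 = σ_0/2 = 0, d_0 = (σ_1 - σ_0)/(6h_0) = -4/3. So g'(0) = 4/3.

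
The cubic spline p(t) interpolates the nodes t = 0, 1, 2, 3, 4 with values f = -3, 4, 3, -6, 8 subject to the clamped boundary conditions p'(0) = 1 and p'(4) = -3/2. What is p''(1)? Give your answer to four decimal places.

-12.0357

With m_i denoting the second derivative at x_i, h_i = 1, 1, 1, 1, and Δ_i = (y_(i+1) − y_i)/h_i = 7, -1, -9, 14:
  1·m_0 + 4·m_1 + 1·m_2 = 6(Δ_1 - Δ_0) = -48
  1·m_1 + 4·m_2 + 1·m_3 = 6(Δ_2 - Δ_1) = -48
  1·m_2 + 4·m_3 + 1·m_4 = 6(Δ_3 - Δ_2) = 138
Clamped end conditions give two more equations: 2h_0·m_0 + h_0·m_1 = 6(Δ_0 - p'(0)) = 36 and h_3·m_3 + 2h_3·m_4 = 6(p'(4) - Δ_3) = -93.
Solving: m_0 = 1345/56, m_1 = -337/28, m_2 = -191/8, m_3 = 1667/28, m_4 = -4271/56.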